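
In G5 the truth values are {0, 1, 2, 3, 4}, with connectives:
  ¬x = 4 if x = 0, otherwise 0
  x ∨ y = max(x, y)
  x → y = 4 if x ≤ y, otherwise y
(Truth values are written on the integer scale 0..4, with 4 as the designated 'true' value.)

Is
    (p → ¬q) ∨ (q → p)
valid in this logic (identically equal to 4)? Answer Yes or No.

No

Counterexample: take p = 1, q = 2.
¬q = ¬2 = 0
p → ¬q = 1 → 0 = 0
q → p = 2 → 1 = 1
(p → ¬q) ∨ (q → p) = 0 ∨ 1 = 1
This gives 1 ≠ 4.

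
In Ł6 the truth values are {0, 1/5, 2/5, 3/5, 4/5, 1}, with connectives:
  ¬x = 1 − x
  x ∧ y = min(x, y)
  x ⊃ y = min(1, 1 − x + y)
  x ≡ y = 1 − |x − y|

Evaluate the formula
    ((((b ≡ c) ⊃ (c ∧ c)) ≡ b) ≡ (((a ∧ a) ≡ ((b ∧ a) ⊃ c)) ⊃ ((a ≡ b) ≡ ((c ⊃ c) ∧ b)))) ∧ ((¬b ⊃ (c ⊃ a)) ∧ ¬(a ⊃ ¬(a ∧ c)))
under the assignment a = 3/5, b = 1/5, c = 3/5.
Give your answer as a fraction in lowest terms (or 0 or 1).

b ≡ c = 1/5 ≡ 3/5 = 3/5
c ∧ c = 3/5 ∧ 3/5 = 3/5
(b ≡ c) ⊃ (c ∧ c) = 3/5 ⊃ 3/5 = 1
((b ≡ c) ⊃ (c ∧ c)) ≡ b = 1 ≡ 1/5 = 1/5
a ∧ a = 3/5 ∧ 3/5 = 3/5
b ∧ a = 1/5 ∧ 3/5 = 1/5
(b ∧ a) ⊃ c = 1/5 ⊃ 3/5 = 1
(a ∧ a) ≡ ((b ∧ a) ⊃ c) = 3/5 ≡ 1 = 3/5
a ≡ b = 3/5 ≡ 1/5 = 3/5
c ⊃ c = 3/5 ⊃ 3/5 = 1
(c ⊃ c) ∧ b = 1 ∧ 1/5 = 1/5
(a ≡ b) ≡ ((c ⊃ c) ∧ b) = 3/5 ≡ 1/5 = 3/5
((a ∧ a) ≡ ((b ∧ a) ⊃ c)) ⊃ ((a ≡ b) ≡ ((c ⊃ c) ∧ b)) = 3/5 ⊃ 3/5 = 1
(((b ≡ c) ⊃ (c ∧ c)) ≡ b) ≡ (((a ∧ a) ≡ ((b ∧ a) ⊃ c)) ⊃ ((a ≡ b) ≡ ((c ⊃ c) ∧ b))) = 1/5 ≡ 1 = 1/5
¬b = ¬1/5 = 4/5
c ⊃ a = 3/5 ⊃ 3/5 = 1
¬b ⊃ (c ⊃ a) = 4/5 ⊃ 1 = 1
a ∧ c = 3/5 ∧ 3/5 = 3/5
¬(a ∧ c) = ¬3/5 = 2/5
a ⊃ ¬(a ∧ c) = 3/5 ⊃ 2/5 = 4/5
¬(a ⊃ ¬(a ∧ c)) = ¬4/5 = 1/5
(¬b ⊃ (c ⊃ a)) ∧ ¬(a ⊃ ¬(a ∧ c)) = 1 ∧ 1/5 = 1/5
((((b ≡ c) ⊃ (c ∧ c)) ≡ b) ≡ (((a ∧ a) ≡ ((b ∧ a) ⊃ c)) ⊃ ((a ≡ b) ≡ ((c ⊃ c) ∧ b)))) ∧ ((¬b ⊃ (c ⊃ a)) ∧ ¬(a ⊃ ¬(a ∧ c))) = 1/5 ∧ 1/5 = 1/5

1/5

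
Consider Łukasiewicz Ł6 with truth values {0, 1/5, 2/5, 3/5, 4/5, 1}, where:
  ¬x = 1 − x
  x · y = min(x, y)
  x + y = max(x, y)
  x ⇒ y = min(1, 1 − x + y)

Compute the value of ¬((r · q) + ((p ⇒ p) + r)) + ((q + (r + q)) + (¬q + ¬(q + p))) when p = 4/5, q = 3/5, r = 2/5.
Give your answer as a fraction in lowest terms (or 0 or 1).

3/5

r · q = 2/5 · 3/5 = 2/5
p ⇒ p = 4/5 ⇒ 4/5 = 1
(p ⇒ p) + r = 1 + 2/5 = 1
(r · q) + ((p ⇒ p) + r) = 2/5 + 1 = 1
¬((r · q) + ((p ⇒ p) + r)) = ¬1 = 0
r + q = 2/5 + 3/5 = 3/5
q + (r + q) = 3/5 + 3/5 = 3/5
¬q = ¬3/5 = 2/5
q + p = 3/5 + 4/5 = 4/5
¬(q + p) = ¬4/5 = 1/5
¬q + ¬(q + p) = 2/5 + 1/5 = 2/5
(q + (r + q)) + (¬q + ¬(q + p)) = 3/5 + 2/5 = 3/5
¬((r · q) + ((p ⇒ p) + r)) + ((q + (r + q)) + (¬q + ¬(q + p))) = 0 + 3/5 = 3/5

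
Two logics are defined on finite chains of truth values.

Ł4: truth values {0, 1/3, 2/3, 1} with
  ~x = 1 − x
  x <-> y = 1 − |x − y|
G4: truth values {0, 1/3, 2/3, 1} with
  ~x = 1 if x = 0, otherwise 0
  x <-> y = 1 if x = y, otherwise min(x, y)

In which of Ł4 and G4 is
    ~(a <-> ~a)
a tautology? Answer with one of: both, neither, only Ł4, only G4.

only G4

In Ł4: at a = 1/3 the value is 1/3 — not a tautology.
In G4: every assignment gives 1 — tautology.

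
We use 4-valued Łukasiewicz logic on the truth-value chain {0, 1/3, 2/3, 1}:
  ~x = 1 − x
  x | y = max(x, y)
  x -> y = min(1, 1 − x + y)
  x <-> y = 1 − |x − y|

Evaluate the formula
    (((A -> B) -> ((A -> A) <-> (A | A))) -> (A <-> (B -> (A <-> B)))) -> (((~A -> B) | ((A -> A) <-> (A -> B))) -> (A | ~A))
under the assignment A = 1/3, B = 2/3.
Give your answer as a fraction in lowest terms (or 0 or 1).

2/3

A -> B = 1/3 -> 2/3 = 1
A -> A = 1/3 -> 1/3 = 1
A | A = 1/3 | 1/3 = 1/3
(A -> A) <-> (A | A) = 1 <-> 1/3 = 1/3
(A -> B) -> ((A -> A) <-> (A | A)) = 1 -> 1/3 = 1/3
A <-> B = 1/3 <-> 2/3 = 2/3
B -> (A <-> B) = 2/3 -> 2/3 = 1
A <-> (B -> (A <-> B)) = 1/3 <-> 1 = 1/3
((A -> B) -> ((A -> A) <-> (A | A))) -> (A <-> (B -> (A <-> B))) = 1/3 -> 1/3 = 1
~A = ~1/3 = 2/3
~A -> B = 2/3 -> 2/3 = 1
A -> A = 1/3 -> 1/3 = 1
A -> B = 1/3 -> 2/3 = 1
(A -> A) <-> (A -> B) = 1 <-> 1 = 1
(~A -> B) | ((A -> A) <-> (A -> B)) = 1 | 1 = 1
~A = ~1/3 = 2/3
A | ~A = 1/3 | 2/3 = 2/3
((~A -> B) | ((A -> A) <-> (A -> B))) -> (A | ~A) = 1 -> 2/3 = 2/3
(((A -> B) -> ((A -> A) <-> (A | A))) -> (A <-> (B -> (A <-> B)))) -> (((~A -> B) | ((A -> A) <-> (A -> B))) -> (A | ~A)) = 1 -> 2/3 = 2/3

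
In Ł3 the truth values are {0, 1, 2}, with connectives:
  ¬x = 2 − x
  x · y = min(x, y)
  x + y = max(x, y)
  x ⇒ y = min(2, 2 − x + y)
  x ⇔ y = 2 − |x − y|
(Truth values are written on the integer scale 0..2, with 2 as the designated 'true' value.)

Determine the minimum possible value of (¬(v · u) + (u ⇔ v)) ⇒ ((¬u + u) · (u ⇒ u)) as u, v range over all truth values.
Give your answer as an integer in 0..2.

1

Take u = 1, v = 0:
v · u = 0 · 1 = 0
¬(v · u) = ¬0 = 2
u ⇔ v = 1 ⇔ 0 = 1
¬(v · u) + (u ⇔ v) = 2 + 1 = 2
¬u = ¬1 = 1
¬u + u = 1 + 1 = 1
u ⇒ u = 1 ⇒ 1 = 2
(¬u + u) · (u ⇒ u) = 1 · 2 = 1
(¬(v · u) + (u ⇔ v)) ⇒ ((¬u + u) · (u ⇒ u)) = 2 ⇒ 1 = 1
No assignment yields a value below 1, so this is the minimum.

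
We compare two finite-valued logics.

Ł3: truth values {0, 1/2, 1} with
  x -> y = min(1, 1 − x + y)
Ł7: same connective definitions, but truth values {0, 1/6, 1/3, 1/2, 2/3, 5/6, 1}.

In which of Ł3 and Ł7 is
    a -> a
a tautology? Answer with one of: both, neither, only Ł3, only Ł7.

In Ł3: every assignment gives 1 — tautology.
In Ł7: every assignment gives 1 — tautology.

both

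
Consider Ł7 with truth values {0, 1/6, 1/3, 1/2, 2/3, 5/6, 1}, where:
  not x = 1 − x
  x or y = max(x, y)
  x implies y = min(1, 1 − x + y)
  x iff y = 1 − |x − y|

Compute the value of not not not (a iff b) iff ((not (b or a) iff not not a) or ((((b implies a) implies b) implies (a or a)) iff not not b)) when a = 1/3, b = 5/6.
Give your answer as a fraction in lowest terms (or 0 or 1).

a iff b = 1/3 iff 5/6 = 1/2
not (a iff b) = not 1/2 = 1/2
not not (a iff b) = not 1/2 = 1/2
not not not (a iff b) = not 1/2 = 1/2
b or a = 5/6 or 1/3 = 5/6
not (b or a) = not 5/6 = 1/6
not a = not 1/3 = 2/3
not not a = not 2/3 = 1/3
not (b or a) iff not not a = 1/6 iff 1/3 = 5/6
b implies a = 5/6 implies 1/3 = 1/2
(b implies a) implies b = 1/2 implies 5/6 = 1
a or a = 1/3 or 1/3 = 1/3
((b implies a) implies b) implies (a or a) = 1 implies 1/3 = 1/3
not b = not 5/6 = 1/6
not not b = not 1/6 = 5/6
(((b implies a) implies b) implies (a or a)) iff not not b = 1/3 iff 5/6 = 1/2
(not (b or a) iff not not a) or ((((b implies a) implies b) implies (a or a)) iff not not b) = 5/6 or 1/2 = 5/6
not not not (a iff b) iff ((not (b or a) iff not not a) or ((((b implies a) implies b) implies (a or a)) iff not not b)) = 1/2 iff 5/6 = 2/3

2/3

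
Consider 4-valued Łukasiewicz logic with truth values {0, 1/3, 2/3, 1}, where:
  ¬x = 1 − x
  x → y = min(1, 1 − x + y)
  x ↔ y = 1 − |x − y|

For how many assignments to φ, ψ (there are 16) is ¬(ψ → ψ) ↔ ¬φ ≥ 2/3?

φ = 0, ψ = 0 ↦ 0  <
φ = 0, ψ = 1/3 ↦ 0  <
φ = 0, ψ = 2/3 ↦ 0  <
φ = 0, ψ = 1 ↦ 0  <
φ = 1/3, ψ = 0 ↦ 1/3  <
φ = 1/3, ψ = 1/3 ↦ 1/3  <
φ = 1/3, ψ = 2/3 ↦ 1/3  <
φ = 1/3, ψ = 1 ↦ 1/3  <
φ = 2/3, ψ = 0 ↦ 2/3  ≥
φ = 2/3, ψ = 1/3 ↦ 2/3  ≥
φ = 2/3, ψ = 2/3 ↦ 2/3  ≥
φ = 2/3, ψ = 1 ↦ 2/3  ≥
φ = 1, ψ = 0 ↦ 1  ≥
φ = 1, ψ = 1/3 ↦ 1  ≥
φ = 1, ψ = 2/3 ↦ 1  ≥
φ = 1, ψ = 1 ↦ 1  ≥
So 8 of the 16 assignments meet the threshold.

8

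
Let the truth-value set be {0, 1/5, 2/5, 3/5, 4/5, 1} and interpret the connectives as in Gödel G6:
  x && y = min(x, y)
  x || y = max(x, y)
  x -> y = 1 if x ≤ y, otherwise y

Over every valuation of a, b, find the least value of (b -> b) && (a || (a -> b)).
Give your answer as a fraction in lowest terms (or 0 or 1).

1/5

Take a = 1/5, b = 0:
b -> b = 0 -> 0 = 1
a -> b = 1/5 -> 0 = 0
a || (a -> b) = 1/5 || 0 = 1/5
(b -> b) && (a || (a -> b)) = 1 && 1/5 = 1/5
No assignment yields a value below 1/5, so this is the minimum.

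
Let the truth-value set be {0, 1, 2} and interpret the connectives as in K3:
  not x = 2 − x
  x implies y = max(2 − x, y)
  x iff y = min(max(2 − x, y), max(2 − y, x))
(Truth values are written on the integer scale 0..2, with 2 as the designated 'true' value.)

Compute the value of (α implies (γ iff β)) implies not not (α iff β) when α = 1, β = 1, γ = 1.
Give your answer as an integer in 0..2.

γ iff β = 1 iff 1 = 1
α implies (γ iff β) = 1 implies 1 = 1
α iff β = 1 iff 1 = 1
not (α iff β) = not 1 = 1
not not (α iff β) = not 1 = 1
(α implies (γ iff β)) implies not not (α iff β) = 1 implies 1 = 1

1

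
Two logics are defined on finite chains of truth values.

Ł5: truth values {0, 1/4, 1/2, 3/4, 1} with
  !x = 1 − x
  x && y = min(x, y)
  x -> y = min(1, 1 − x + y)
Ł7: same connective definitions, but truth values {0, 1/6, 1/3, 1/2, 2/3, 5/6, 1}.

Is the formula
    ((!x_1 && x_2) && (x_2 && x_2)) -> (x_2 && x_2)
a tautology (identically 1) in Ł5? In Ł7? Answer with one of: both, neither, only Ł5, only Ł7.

both

In Ł5: every assignment gives 1 — tautology.
In Ł7: every assignment gives 1 — tautology.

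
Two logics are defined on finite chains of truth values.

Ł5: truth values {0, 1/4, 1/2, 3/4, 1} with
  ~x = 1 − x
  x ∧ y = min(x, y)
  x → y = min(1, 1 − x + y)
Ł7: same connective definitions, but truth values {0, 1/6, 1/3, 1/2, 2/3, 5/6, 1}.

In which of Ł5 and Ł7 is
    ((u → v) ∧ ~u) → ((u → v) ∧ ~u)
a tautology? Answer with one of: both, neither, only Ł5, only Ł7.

both

In Ł5: every assignment gives 1 — tautology.
In Ł7: every assignment gives 1 — tautology.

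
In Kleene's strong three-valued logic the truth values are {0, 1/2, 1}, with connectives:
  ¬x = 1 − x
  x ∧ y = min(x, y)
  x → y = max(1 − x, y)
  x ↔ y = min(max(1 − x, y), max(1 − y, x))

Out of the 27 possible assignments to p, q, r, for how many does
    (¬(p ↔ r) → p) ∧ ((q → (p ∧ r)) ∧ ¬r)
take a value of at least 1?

2

value 1: 2 assignments (counts)
value 1/2: 12 assignments
value 0: 13 assignments
So 2 of the 27 assignments meet the threshold.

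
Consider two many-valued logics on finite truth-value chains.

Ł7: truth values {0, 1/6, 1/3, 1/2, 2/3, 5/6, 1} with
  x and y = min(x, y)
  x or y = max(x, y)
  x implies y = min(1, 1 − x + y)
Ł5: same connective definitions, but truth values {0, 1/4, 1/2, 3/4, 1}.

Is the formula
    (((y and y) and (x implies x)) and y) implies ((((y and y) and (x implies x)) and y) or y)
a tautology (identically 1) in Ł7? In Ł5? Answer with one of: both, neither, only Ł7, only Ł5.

In Ł7: every assignment gives 1 — tautology.
In Ł5: every assignment gives 1 — tautology.

both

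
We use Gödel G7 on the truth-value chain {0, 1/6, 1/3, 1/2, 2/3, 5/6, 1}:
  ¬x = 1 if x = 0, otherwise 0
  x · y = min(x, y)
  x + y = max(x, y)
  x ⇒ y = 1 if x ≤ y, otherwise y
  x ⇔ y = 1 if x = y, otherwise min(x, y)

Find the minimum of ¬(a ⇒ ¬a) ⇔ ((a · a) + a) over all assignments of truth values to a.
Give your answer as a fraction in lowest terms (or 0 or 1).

Take a = 1/6:
¬a = ¬1/6 = 0
a ⇒ ¬a = 1/6 ⇒ 0 = 0
¬(a ⇒ ¬a) = ¬0 = 1
a · a = 1/6 · 1/6 = 1/6
(a · a) + a = 1/6 + 1/6 = 1/6
¬(a ⇒ ¬a) ⇔ ((a · a) + a) = 1 ⇔ 1/6 = 1/6
No assignment yields a value below 1/6, so this is the minimum.

1/6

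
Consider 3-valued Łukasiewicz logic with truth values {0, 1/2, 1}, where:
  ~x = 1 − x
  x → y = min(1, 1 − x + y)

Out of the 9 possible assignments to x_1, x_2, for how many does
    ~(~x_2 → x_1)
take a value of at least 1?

1

x_1 = 0, x_2 = 0 ↦ 1  ≥
x_1 = 0, x_2 = 1/2 ↦ 1/2  <
x_1 = 0, x_2 = 1 ↦ 0  <
x_1 = 1/2, x_2 = 0 ↦ 1/2  <
x_1 = 1/2, x_2 = 1/2 ↦ 0  <
x_1 = 1/2, x_2 = 1 ↦ 0  <
x_1 = 1, x_2 = 0 ↦ 0  <
x_1 = 1, x_2 = 1/2 ↦ 0  <
x_1 = 1, x_2 = 1 ↦ 0  <
So 1 of the 9 assignments meets the threshold.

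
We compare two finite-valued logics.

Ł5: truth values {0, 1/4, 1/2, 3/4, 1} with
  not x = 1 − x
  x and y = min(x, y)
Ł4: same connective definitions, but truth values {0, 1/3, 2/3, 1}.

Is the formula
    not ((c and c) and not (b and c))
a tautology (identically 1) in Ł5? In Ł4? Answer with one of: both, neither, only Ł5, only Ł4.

neither

In Ł5: at b = 0, c = 1/4 the value is 3/4 — not a tautology.
In Ł4: at b = 0, c = 1/3 the value is 2/3 — not a tautology.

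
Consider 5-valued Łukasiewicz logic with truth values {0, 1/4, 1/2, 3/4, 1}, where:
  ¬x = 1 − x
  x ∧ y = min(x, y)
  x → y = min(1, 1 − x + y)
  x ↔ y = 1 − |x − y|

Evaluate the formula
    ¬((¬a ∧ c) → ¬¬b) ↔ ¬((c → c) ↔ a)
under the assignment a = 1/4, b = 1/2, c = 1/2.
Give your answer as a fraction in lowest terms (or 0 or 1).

¬a = ¬1/4 = 3/4
¬a ∧ c = 3/4 ∧ 1/2 = 1/2
¬b = ¬1/2 = 1/2
¬¬b = ¬1/2 = 1/2
(¬a ∧ c) → ¬¬b = 1/2 → 1/2 = 1
¬((¬a ∧ c) → ¬¬b) = ¬1 = 0
c → c = 1/2 → 1/2 = 1
(c → c) ↔ a = 1 ↔ 1/4 = 1/4
¬((c → c) ↔ a) = ¬1/4 = 3/4
¬((¬a ∧ c) → ¬¬b) ↔ ¬((c → c) ↔ a) = 0 ↔ 3/4 = 1/4

1/4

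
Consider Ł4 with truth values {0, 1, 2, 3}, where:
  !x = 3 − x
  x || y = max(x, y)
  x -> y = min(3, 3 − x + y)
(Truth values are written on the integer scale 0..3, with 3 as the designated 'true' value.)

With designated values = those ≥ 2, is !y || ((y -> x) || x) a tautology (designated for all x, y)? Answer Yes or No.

No

Counterexample: take x = 0, y = 2.
!y = !2 = 1
y -> x = 2 -> 0 = 1
(y -> x) || x = 1 || 0 = 1
!y || ((y -> x) || x) = 1 || 1 = 1
This gives 1, which is below 2.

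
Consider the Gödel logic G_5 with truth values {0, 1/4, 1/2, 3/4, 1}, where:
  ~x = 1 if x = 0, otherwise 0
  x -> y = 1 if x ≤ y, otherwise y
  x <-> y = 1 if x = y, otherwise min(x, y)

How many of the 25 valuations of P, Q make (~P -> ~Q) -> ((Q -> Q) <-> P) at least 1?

9

value 1: 9 assignments (counts)
value 3/4: 5 assignments
value 1/2: 5 assignments
value 1/4: 5 assignments
value 0: 1 assignment
So 9 of the 25 assignments meet the threshold.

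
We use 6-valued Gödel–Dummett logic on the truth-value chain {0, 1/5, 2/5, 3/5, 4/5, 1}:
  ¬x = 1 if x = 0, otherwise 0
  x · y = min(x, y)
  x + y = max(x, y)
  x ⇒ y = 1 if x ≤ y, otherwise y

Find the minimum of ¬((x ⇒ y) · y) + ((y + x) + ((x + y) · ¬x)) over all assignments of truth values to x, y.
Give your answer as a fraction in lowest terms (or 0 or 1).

Take x = 0, y = 1/5:
x ⇒ y = 0 ⇒ 1/5 = 1
(x ⇒ y) · y = 1 · 1/5 = 1/5
¬((x ⇒ y) · y) = ¬1/5 = 0
y + x = 1/5 + 0 = 1/5
x + y = 0 + 1/5 = 1/5
¬x = ¬0 = 1
(x + y) · ¬x = 1/5 · 1 = 1/5
(y + x) + ((x + y) · ¬x) = 1/5 + 1/5 = 1/5
¬((x ⇒ y) · y) + ((y + x) + ((x + y) · ¬x)) = 0 + 1/5 = 1/5
No assignment yields a value below 1/5, so this is the minimum.

1/5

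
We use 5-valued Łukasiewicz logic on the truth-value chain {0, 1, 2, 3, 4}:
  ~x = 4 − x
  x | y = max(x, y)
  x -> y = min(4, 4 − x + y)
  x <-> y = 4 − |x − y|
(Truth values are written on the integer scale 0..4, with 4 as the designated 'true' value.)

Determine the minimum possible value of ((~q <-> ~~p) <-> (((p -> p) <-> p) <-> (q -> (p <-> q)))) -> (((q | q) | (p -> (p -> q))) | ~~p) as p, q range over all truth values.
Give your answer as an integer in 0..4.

3

Take p = 3, q = 0:
~q = ~0 = 4
~p = ~3 = 1
~~p = ~1 = 3
~q <-> ~~p = 4 <-> 3 = 3
p -> p = 3 -> 3 = 4
(p -> p) <-> p = 4 <-> 3 = 3
p <-> q = 3 <-> 0 = 1
q -> (p <-> q) = 0 -> 1 = 4
((p -> p) <-> p) <-> (q -> (p <-> q)) = 3 <-> 4 = 3
(~q <-> ~~p) <-> (((p -> p) <-> p) <-> (q -> (p <-> q))) = 3 <-> 3 = 4
q | q = 0 | 0 = 0
p -> q = 3 -> 0 = 1
p -> (p -> q) = 3 -> 1 = 2
(q | q) | (p -> (p -> q)) = 0 | 2 = 2
~p = ~3 = 1
~~p = ~1 = 3
((q | q) | (p -> (p -> q))) | ~~p = 2 | 3 = 3
((~q <-> ~~p) <-> (((p -> p) <-> p) <-> (q -> (p <-> q)))) -> (((q | q) | (p -> (p -> q))) | ~~p) = 4 -> 3 = 3
No assignment yields a value below 3, so this is the minimum.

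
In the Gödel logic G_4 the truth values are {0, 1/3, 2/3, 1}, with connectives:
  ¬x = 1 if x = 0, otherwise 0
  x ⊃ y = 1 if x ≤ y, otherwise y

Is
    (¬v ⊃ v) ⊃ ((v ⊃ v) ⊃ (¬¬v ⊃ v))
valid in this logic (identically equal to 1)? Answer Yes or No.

Counterexample: take v = 1/3.
¬v = ¬1/3 = 0
¬v ⊃ v = 0 ⊃ 1/3 = 1
v ⊃ v = 1/3 ⊃ 1/3 = 1
¬v = ¬1/3 = 0
¬¬v = ¬0 = 1
¬¬v ⊃ v = 1 ⊃ 1/3 = 1/3
(v ⊃ v) ⊃ (¬¬v ⊃ v) = 1 ⊃ 1/3 = 1/3
(¬v ⊃ v) ⊃ ((v ⊃ v) ⊃ (¬¬v ⊃ v)) = 1 ⊃ 1/3 = 1/3
This gives 1/3 ≠ 1.

No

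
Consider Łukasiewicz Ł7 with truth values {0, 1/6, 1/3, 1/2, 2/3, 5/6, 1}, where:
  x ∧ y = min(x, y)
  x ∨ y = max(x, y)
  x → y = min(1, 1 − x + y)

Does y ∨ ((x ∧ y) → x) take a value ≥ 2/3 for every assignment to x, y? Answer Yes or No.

Yes

At x = 1/3, y = 1/6, for instance:
x ∧ y = 1/3 ∧ 1/6 = 1/6
(x ∧ y) → x = 1/6 → 1/3 = 1
y ∨ ((x ∧ y) → x) = 1/6 ∨ 1 = 1
and checking the remaining 48 assignments likewise gives ≥ 2/3 in every case.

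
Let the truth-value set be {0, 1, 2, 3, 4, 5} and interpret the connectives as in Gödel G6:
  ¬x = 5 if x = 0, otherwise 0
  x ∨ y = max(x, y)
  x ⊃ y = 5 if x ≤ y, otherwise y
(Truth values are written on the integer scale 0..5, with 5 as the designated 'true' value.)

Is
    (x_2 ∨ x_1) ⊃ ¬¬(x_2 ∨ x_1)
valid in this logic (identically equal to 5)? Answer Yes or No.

At x_1 = 0, x_2 = 1, for instance:
x_2 ∨ x_1 = 1 ∨ 0 = 1
¬(x_2 ∨ x_1) = ¬1 = 0
¬¬(x_2 ∨ x_1) = ¬0 = 5
(x_2 ∨ x_1) ⊃ ¬¬(x_2 ∨ x_1) = 1 ⊃ 5 = 5
and checking the remaining 35 assignments likewise gives ≥ 5 in every case.

Yes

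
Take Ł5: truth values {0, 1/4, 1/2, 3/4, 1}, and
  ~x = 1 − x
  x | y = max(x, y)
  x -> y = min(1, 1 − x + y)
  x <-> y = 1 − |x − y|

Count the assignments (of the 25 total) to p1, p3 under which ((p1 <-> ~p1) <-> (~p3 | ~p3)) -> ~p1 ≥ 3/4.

value 1: 13 assignments (counts)
value 3/4: 5 assignments (counts)
value 1/2: 4 assignments
value 1/4: 2 assignments
value 0: 1 assignment
So 18 of the 25 assignments meet the threshold.

18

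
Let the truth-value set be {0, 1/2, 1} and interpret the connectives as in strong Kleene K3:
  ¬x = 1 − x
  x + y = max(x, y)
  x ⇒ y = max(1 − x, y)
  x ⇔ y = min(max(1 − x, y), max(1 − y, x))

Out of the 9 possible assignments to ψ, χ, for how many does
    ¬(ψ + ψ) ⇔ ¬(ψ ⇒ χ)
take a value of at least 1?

ψ = 0, χ = 0 ↦ 0  <
ψ = 0, χ = 1/2 ↦ 0  <
ψ = 0, χ = 1 ↦ 0  <
ψ = 1/2, χ = 0 ↦ 1/2  <
ψ = 1/2, χ = 1/2 ↦ 1/2  <
ψ = 1/2, χ = 1 ↦ 1/2  <
ψ = 1, χ = 0 ↦ 0  <
ψ = 1, χ = 1/2 ↦ 1/2  <
ψ = 1, χ = 1 ↦ 1  ≥
So 1 of the 9 assignments meets the threshold.

1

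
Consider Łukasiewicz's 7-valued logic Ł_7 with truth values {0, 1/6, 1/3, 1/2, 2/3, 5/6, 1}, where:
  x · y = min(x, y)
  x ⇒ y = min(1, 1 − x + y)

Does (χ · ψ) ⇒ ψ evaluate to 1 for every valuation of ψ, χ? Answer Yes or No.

Yes

At ψ = 1, χ = 1/6, for instance:
χ · ψ = 1/6 · 1 = 1/6
(χ · ψ) ⇒ ψ = 1/6 ⇒ 1 = 1
and checking the remaining 48 assignments likewise gives ≥ 1 in every case.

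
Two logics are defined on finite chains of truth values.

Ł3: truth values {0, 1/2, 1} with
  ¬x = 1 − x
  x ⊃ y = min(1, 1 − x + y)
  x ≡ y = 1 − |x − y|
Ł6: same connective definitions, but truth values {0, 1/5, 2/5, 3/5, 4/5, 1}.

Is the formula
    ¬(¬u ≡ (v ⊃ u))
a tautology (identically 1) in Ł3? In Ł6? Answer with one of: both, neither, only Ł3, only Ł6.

In Ł3: at u = 0, v = 0 the value is 0 — not a tautology.
In Ł6: at u = 0, v = 0 the value is 0 — not a tautology.

neither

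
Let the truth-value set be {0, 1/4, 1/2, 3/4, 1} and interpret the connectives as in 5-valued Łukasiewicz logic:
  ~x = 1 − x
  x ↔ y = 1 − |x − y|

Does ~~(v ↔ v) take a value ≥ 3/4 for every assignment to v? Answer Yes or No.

v = 0 ↦ 1
v = 1/4 ↦ 1
v = 1/2 ↦ 1
v = 3/4 ↦ 1
v = 1 ↦ 1
Every assignment gives a value ≥ 3/4.

Yes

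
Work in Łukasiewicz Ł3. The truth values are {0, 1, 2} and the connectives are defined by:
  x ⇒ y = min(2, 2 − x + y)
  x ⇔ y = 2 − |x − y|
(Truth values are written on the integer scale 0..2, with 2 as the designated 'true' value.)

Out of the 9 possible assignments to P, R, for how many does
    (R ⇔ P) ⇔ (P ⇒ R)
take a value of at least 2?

P = 0, R = 0 ↦ 2  ≥
P = 0, R = 1 ↦ 1  <
P = 0, R = 2 ↦ 0  <
P = 1, R = 0 ↦ 2  ≥
P = 1, R = 1 ↦ 2  ≥
P = 1, R = 2 ↦ 1  <
P = 2, R = 0 ↦ 2  ≥
P = 2, R = 1 ↦ 2  ≥
P = 2, R = 2 ↦ 2  ≥
So 6 of the 9 assignments meet the threshold.

6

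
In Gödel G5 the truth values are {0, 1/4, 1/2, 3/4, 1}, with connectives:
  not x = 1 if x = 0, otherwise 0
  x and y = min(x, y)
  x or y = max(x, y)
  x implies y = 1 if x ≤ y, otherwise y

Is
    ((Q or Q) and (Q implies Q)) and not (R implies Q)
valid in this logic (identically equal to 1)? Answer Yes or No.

No

Counterexample: take Q = 0, R = 0.
Q or Q = 0 or 0 = 0
Q implies Q = 0 implies 0 = 1
(Q or Q) and (Q implies Q) = 0 and 1 = 0
R implies Q = 0 implies 0 = 1
not (R implies Q) = not 1 = 0
((Q or Q) and (Q implies Q)) and not (R implies Q) = 0 and 0 = 0
This gives 0 ≠ 1.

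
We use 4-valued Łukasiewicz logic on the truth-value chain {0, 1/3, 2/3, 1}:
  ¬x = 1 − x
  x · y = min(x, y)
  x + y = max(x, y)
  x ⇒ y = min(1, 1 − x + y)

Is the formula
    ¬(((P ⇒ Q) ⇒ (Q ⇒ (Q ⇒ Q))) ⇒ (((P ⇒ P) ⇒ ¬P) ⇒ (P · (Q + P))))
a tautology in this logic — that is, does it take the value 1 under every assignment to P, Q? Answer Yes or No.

No

Counterexample: take P = 1/3, Q = 0.
P ⇒ Q = 1/3 ⇒ 0 = 2/3
Q ⇒ Q = 0 ⇒ 0 = 1
Q ⇒ (Q ⇒ Q) = 0 ⇒ 1 = 1
(P ⇒ Q) ⇒ (Q ⇒ (Q ⇒ Q)) = 2/3 ⇒ 1 = 1
P ⇒ P = 1/3 ⇒ 1/3 = 1
¬P = ¬1/3 = 2/3
(P ⇒ P) ⇒ ¬P = 1 ⇒ 2/3 = 2/3
Q + P = 0 + 1/3 = 1/3
P · (Q + P) = 1/3 · 1/3 = 1/3
((P ⇒ P) ⇒ ¬P) ⇒ (P · (Q + P)) = 2/3 ⇒ 1/3 = 2/3
((P ⇒ Q) ⇒ (Q ⇒ (Q ⇒ Q))) ⇒ (((P ⇒ P) ⇒ ¬P) ⇒ (P · (Q + P))) = 1 ⇒ 2/3 = 2/3
¬(((P ⇒ Q) ⇒ (Q ⇒ (Q ⇒ Q))) ⇒ (((P ⇒ P) ⇒ ¬P) ⇒ (P · (Q + P)))) = ¬2/3 = 1/3
This gives 1/3 ≠ 1.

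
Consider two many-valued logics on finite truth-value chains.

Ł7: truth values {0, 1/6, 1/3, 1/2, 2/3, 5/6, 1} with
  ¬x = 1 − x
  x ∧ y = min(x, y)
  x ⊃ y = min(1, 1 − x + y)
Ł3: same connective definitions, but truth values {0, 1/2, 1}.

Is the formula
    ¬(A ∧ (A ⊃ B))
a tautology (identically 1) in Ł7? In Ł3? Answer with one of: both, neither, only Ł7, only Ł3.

neither

In Ł7: at A = 1/6, B = 0 the value is 5/6 — not a tautology.
In Ł3: at A = 1/2, B = 0 the value is 1/2 — not a tautology.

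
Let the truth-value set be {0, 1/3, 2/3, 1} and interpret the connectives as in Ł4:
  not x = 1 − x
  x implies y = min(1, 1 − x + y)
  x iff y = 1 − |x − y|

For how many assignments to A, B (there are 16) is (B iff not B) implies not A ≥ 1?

12

A = 0, B = 0 ↦ 1  ≥
A = 0, B = 1/3 ↦ 1  ≥
A = 0, B = 2/3 ↦ 1  ≥
A = 0, B = 1 ↦ 1  ≥
A = 1/3, B = 0 ↦ 1  ≥
A = 1/3, B = 1/3 ↦ 1  ≥
A = 1/3, B = 2/3 ↦ 1  ≥
A = 1/3, B = 1 ↦ 1  ≥
A = 2/3, B = 0 ↦ 1  ≥
A = 2/3, B = 1/3 ↦ 2/3  <
A = 2/3, B = 2/3 ↦ 2/3  <
A = 2/3, B = 1 ↦ 1  ≥
A = 1, B = 0 ↦ 1  ≥
A = 1, B = 1/3 ↦ 1/3  <
A = 1, B = 2/3 ↦ 1/3  <
A = 1, B = 1 ↦ 1  ≥
So 12 of the 16 assignments meet the threshold.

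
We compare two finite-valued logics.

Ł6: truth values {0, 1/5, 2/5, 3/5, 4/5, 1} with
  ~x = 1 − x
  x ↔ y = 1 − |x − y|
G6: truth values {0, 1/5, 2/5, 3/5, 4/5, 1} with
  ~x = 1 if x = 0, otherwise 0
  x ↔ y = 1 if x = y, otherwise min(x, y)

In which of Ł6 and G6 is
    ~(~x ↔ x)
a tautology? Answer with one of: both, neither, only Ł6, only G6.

In Ł6: at x = 1/5 the value is 3/5 — not a tautology.
In G6: every assignment gives 1 — tautology.

only G6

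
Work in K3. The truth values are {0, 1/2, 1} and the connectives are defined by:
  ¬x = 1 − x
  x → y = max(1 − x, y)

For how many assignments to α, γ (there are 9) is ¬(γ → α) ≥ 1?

α = 0, γ = 0 ↦ 0  <
α = 0, γ = 1/2 ↦ 1/2  <
α = 0, γ = 1 ↦ 1  ≥
α = 1/2, γ = 0 ↦ 0  <
α = 1/2, γ = 1/2 ↦ 1/2  <
α = 1/2, γ = 1 ↦ 1/2  <
α = 1, γ = 0 ↦ 0  <
α = 1, γ = 1/2 ↦ 0  <
α = 1, γ = 1 ↦ 0  <
So 1 of the 9 assignments meets the threshold.

1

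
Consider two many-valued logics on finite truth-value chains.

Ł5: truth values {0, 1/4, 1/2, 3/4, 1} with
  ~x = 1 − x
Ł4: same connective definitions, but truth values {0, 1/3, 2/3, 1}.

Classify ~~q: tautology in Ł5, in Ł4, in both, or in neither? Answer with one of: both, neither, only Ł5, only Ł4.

In Ł5: at q = 0 the value is 0 — not a tautology.
In Ł4: at q = 0 the value is 0 — not a tautology.

neither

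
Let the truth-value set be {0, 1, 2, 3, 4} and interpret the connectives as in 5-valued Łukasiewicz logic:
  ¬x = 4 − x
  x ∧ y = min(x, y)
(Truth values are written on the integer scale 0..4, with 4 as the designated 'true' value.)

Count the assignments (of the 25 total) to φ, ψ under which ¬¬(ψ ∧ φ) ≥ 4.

1

value 4: 1 assignment (counts)
value 3: 3 assignments
value 2: 5 assignments
value 1: 7 assignments
value 0: 9 assignments
So 1 of the 25 assignments meets the threshold.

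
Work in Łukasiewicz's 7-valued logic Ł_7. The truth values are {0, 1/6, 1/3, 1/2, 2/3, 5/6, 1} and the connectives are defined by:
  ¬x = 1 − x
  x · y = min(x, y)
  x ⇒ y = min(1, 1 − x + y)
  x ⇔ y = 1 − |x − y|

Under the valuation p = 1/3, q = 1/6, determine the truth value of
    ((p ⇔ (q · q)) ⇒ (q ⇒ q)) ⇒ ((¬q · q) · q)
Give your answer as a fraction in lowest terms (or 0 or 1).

q · q = 1/6 · 1/6 = 1/6
p ⇔ (q · q) = 1/3 ⇔ 1/6 = 5/6
q ⇒ q = 1/6 ⇒ 1/6 = 1
(p ⇔ (q · q)) ⇒ (q ⇒ q) = 5/6 ⇒ 1 = 1
¬q = ¬1/6 = 5/6
¬q · q = 5/6 · 1/6 = 1/6
(¬q · q) · q = 1/6 · 1/6 = 1/6
((p ⇔ (q · q)) ⇒ (q ⇒ q)) ⇒ ((¬q · q) · q) = 1 ⇒ 1/6 = 1/6

1/6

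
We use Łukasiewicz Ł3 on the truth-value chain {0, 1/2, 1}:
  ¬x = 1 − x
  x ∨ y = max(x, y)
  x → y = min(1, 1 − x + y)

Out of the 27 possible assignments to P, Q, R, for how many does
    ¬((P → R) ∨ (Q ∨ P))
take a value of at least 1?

0

value 1/2: 2 assignments
value 0: 25 assignments
So 0 of the 27 assignments meet the threshold.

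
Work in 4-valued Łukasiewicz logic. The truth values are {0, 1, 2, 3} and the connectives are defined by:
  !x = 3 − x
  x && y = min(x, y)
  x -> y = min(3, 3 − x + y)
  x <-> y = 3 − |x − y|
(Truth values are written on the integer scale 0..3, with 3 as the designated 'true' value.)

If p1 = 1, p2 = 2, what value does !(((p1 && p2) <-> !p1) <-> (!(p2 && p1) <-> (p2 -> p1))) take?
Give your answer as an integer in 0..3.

p1 && p2 = 1 && 2 = 1
!p1 = !1 = 2
(p1 && p2) <-> !p1 = 1 <-> 2 = 2
p2 && p1 = 2 && 1 = 1
!(p2 && p1) = !1 = 2
p2 -> p1 = 2 -> 1 = 2
!(p2 && p1) <-> (p2 -> p1) = 2 <-> 2 = 3
((p1 && p2) <-> !p1) <-> (!(p2 && p1) <-> (p2 -> p1)) = 2 <-> 3 = 2
!(((p1 && p2) <-> !p1) <-> (!(p2 && p1) <-> (p2 -> p1))) = !2 = 1

1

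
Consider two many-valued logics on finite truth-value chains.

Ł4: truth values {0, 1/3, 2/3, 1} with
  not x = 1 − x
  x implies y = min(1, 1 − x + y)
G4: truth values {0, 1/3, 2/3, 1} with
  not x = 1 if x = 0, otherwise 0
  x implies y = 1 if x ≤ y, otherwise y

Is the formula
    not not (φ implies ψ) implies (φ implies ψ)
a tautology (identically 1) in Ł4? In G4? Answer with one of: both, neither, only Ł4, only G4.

only Ł4

In Ł4: every assignment gives 1 — tautology.
In G4: at φ = 2/3, ψ = 1/3 the value is 1/3 — not a tautology.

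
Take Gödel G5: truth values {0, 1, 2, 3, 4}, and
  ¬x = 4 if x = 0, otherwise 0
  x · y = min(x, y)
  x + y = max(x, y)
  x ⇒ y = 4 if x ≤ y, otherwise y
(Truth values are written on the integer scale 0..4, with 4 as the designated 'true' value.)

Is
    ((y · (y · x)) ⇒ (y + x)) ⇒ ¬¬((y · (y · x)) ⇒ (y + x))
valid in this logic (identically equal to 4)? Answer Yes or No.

At x = 1, y = 3, for instance:
y · x = 3 · 1 = 1
y · (y · x) = 3 · 1 = 1
y + x = 3 + 1 = 3
(y · (y · x)) ⇒ (y + x) = 1 ⇒ 3 = 4
¬((y · (y · x)) ⇒ (y + x)) = ¬4 = 0
¬¬((y · (y · x)) ⇒ (y + x)) = ¬0 = 4
((y · (y · x)) ⇒ (y + x)) ⇒ ¬¬((y · (y · x)) ⇒ (y + x)) = 4 ⇒ 4 = 4
and checking the remaining 24 assignments likewise gives ≥ 4 in every case.

Yes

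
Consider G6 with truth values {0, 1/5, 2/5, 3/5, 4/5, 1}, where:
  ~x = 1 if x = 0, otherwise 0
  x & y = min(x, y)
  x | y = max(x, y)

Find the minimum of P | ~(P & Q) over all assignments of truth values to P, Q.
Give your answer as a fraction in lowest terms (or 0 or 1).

1/5

Take P = 1/5, Q = 1/5:
P & Q = 1/5 & 1/5 = 1/5
~(P & Q) = ~1/5 = 0
P | ~(P & Q) = 1/5 | 0 = 1/5
No assignment yields a value below 1/5, so this is the minimum.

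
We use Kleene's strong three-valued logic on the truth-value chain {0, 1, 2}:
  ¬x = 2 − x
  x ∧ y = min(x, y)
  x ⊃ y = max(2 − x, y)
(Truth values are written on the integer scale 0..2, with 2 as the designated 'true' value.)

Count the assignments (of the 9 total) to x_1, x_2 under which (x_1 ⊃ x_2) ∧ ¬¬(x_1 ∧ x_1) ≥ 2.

1

x_1 = 0, x_2 = 0 ↦ 0  <
x_1 = 0, x_2 = 1 ↦ 0  <
x_1 = 0, x_2 = 2 ↦ 0  <
x_1 = 1, x_2 = 0 ↦ 1  <
x_1 = 1, x_2 = 1 ↦ 1  <
x_1 = 1, x_2 = 2 ↦ 1  <
x_1 = 2, x_2 = 0 ↦ 0  <
x_1 = 2, x_2 = 1 ↦ 1  <
x_1 = 2, x_2 = 2 ↦ 2  ≥
So 1 of the 9 assignments meets the threshold.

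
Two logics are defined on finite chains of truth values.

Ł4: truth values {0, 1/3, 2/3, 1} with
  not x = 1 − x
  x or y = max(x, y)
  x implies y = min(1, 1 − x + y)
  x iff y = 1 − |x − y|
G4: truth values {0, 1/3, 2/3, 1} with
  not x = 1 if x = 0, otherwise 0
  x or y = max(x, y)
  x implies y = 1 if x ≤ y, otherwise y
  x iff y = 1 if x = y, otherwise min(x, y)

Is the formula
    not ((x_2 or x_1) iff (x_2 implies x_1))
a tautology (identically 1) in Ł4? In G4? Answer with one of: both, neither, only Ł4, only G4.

neither

In Ł4: at x_1 = 0, x_2 = 1/3 the value is 1/3 — not a tautology.
In G4: at x_1 = 1/3, x_2 = 0 the value is 0 — not a tautology.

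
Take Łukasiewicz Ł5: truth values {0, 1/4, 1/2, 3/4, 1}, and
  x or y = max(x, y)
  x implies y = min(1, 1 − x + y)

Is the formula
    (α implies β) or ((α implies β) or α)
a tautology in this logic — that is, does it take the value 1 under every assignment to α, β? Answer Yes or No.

Counterexample: take α = 1/4, β = 0.
α implies β = 1/4 implies 0 = 3/4
(α implies β) or α = 3/4 or 1/4 = 3/4
(α implies β) or ((α implies β) or α) = 3/4 or 3/4 = 3/4
This gives 3/4 ≠ 1.

No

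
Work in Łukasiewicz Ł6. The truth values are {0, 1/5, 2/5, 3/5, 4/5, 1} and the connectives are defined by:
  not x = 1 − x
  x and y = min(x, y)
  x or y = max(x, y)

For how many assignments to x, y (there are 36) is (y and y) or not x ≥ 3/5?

27

value 1: 11 assignments (counts)
value 4/5: 9 assignments (counts)
value 3/5: 7 assignments (counts)
value 2/5: 5 assignments
value 1/5: 3 assignments
value 0: 1 assignment
So 27 of the 36 assignments meet the threshold.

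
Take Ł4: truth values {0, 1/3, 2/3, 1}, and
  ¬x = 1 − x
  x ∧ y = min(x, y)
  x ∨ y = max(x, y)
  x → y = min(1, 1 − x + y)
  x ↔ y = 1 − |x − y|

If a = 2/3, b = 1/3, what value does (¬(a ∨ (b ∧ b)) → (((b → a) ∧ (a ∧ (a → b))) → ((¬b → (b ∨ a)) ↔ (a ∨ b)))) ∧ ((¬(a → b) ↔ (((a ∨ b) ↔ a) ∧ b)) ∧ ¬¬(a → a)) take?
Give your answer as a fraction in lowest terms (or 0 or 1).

b ∧ b = 1/3 ∧ 1/3 = 1/3
a ∨ (b ∧ b) = 2/3 ∨ 1/3 = 2/3
¬(a ∨ (b ∧ b)) = ¬2/3 = 1/3
b → a = 1/3 → 2/3 = 1
a → b = 2/3 → 1/3 = 2/3
a ∧ (a → b) = 2/3 ∧ 2/3 = 2/3
(b → a) ∧ (a ∧ (a → b)) = 1 ∧ 2/3 = 2/3
¬b = ¬1/3 = 2/3
b ∨ a = 1/3 ∨ 2/3 = 2/3
¬b → (b ∨ a) = 2/3 → 2/3 = 1
a ∨ b = 2/3 ∨ 1/3 = 2/3
(¬b → (b ∨ a)) ↔ (a ∨ b) = 1 ↔ 2/3 = 2/3
((b → a) ∧ (a ∧ (a → b))) → ((¬b → (b ∨ a)) ↔ (a ∨ b)) = 2/3 → 2/3 = 1
¬(a ∨ (b ∧ b)) → (((b → a) ∧ (a ∧ (a → b))) → ((¬b → (b ∨ a)) ↔ (a ∨ b))) = 1/3 → 1 = 1
a → b = 2/3 → 1/3 = 2/3
¬(a → b) = ¬2/3 = 1/3
a ∨ b = 2/3 ∨ 1/3 = 2/3
(a ∨ b) ↔ a = 2/3 ↔ 2/3 = 1
((a ∨ b) ↔ a) ∧ b = 1 ∧ 1/3 = 1/3
¬(a → b) ↔ (((a ∨ b) ↔ a) ∧ b) = 1/3 ↔ 1/3 = 1
a → a = 2/3 → 2/3 = 1
¬(a → a) = ¬1 = 0
¬¬(a → a) = ¬0 = 1
(¬(a → b) ↔ (((a ∨ b) ↔ a) ∧ b)) ∧ ¬¬(a → a) = 1 ∧ 1 = 1
(¬(a ∨ (b ∧ b)) → (((b → a) ∧ (a ∧ (a → b))) → ((¬b → (b ∨ a)) ↔ (a ∨ b)))) ∧ ((¬(a → b) ↔ (((a ∨ b) ↔ a) ∧ b)) ∧ ¬¬(a → a)) = 1 ∧ 1 = 1

1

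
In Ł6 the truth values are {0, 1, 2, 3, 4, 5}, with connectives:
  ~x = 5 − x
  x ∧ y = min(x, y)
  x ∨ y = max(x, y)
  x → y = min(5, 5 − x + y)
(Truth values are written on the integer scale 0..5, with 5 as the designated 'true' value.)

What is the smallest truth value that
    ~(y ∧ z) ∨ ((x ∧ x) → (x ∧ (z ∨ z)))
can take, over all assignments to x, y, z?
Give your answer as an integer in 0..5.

Take x = 4, y = 2, z = 2:
y ∧ z = 2 ∧ 2 = 2
~(y ∧ z) = ~2 = 3
x ∧ x = 4 ∧ 4 = 4
z ∨ z = 2 ∨ 2 = 2
x ∧ (z ∨ z) = 4 ∧ 2 = 2
(x ∧ x) → (x ∧ (z ∨ z)) = 4 → 2 = 3
~(y ∧ z) ∨ ((x ∧ x) → (x ∧ (z ∨ z))) = 3 ∨ 3 = 3
No assignment yields a value below 3, so this is the minimum.

3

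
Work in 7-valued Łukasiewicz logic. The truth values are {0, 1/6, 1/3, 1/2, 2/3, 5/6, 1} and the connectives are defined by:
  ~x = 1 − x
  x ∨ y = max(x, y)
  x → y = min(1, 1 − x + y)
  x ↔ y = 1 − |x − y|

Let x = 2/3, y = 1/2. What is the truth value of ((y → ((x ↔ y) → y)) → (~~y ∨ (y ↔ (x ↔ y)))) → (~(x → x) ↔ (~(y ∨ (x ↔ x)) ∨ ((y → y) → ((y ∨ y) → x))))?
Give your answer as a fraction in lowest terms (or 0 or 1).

x ↔ y = 2/3 ↔ 1/2 = 5/6
(x ↔ y) → y = 5/6 → 1/2 = 2/3
y → ((x ↔ y) → y) = 1/2 → 2/3 = 1
~y = ~1/2 = 1/2
~~y = ~1/2 = 1/2
x ↔ y = 2/3 ↔ 1/2 = 5/6
y ↔ (x ↔ y) = 1/2 ↔ 5/6 = 2/3
~~y ∨ (y ↔ (x ↔ y)) = 1/2 ∨ 2/3 = 2/3
(y → ((x ↔ y) → y)) → (~~y ∨ (y ↔ (x ↔ y))) = 1 → 2/3 = 2/3
x → x = 2/3 → 2/3 = 1
~(x → x) = ~1 = 0
x ↔ x = 2/3 ↔ 2/3 = 1
y ∨ (x ↔ x) = 1/2 ∨ 1 = 1
~(y ∨ (x ↔ x)) = ~1 = 0
y → y = 1/2 → 1/2 = 1
y ∨ y = 1/2 ∨ 1/2 = 1/2
(y ∨ y) → x = 1/2 → 2/3 = 1
(y → y) → ((y ∨ y) → x) = 1 → 1 = 1
~(y ∨ (x ↔ x)) ∨ ((y → y) → ((y ∨ y) → x)) = 0 ∨ 1 = 1
~(x → x) ↔ (~(y ∨ (x ↔ x)) ∨ ((y → y) → ((y ∨ y) → x))) = 0 ↔ 1 = 0
((y → ((x ↔ y) → y)) → (~~y ∨ (y ↔ (x ↔ y)))) → (~(x → x) ↔ (~(y ∨ (x ↔ x)) ∨ ((y → y) → ((y ∨ y) → x)))) = 2/3 → 0 = 1/3

1/3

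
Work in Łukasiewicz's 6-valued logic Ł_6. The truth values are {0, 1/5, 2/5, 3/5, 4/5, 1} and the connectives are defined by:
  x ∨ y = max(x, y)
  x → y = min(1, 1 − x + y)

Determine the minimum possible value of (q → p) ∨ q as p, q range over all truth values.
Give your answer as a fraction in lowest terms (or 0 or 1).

Take p = 0, q = 2/5:
q → p = 2/5 → 0 = 3/5
(q → p) ∨ q = 3/5 ∨ 2/5 = 3/5
No assignment yields a value below 3/5, so this is the minimum.

3/5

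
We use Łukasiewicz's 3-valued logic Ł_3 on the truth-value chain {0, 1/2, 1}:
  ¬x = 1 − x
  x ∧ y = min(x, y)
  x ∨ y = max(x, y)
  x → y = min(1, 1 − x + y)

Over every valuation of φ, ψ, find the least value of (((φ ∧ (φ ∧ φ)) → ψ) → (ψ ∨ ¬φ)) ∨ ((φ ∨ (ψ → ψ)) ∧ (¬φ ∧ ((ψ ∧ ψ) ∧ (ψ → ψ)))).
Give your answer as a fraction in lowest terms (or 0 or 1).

1/2

Take φ = 1/2, ψ = 1/2:
φ ∧ φ = 1/2 ∧ 1/2 = 1/2
φ ∧ (φ ∧ φ) = 1/2 ∧ 1/2 = 1/2
(φ ∧ (φ ∧ φ)) → ψ = 1/2 → 1/2 = 1
¬φ = ¬1/2 = 1/2
ψ ∨ ¬φ = 1/2 ∨ 1/2 = 1/2
((φ ∧ (φ ∧ φ)) → ψ) → (ψ ∨ ¬φ) = 1 → 1/2 = 1/2
ψ → ψ = 1/2 → 1/2 = 1
φ ∨ (ψ → ψ) = 1/2 ∨ 1 = 1
¬φ = ¬1/2 = 1/2
ψ ∧ ψ = 1/2 ∧ 1/2 = 1/2
ψ → ψ = 1/2 → 1/2 = 1
(ψ ∧ ψ) ∧ (ψ → ψ) = 1/2 ∧ 1 = 1/2
¬φ ∧ ((ψ ∧ ψ) ∧ (ψ → ψ)) = 1/2 ∧ 1/2 = 1/2
(φ ∨ (ψ → ψ)) ∧ (¬φ ∧ ((ψ ∧ ψ) ∧ (ψ → ψ))) = 1 ∧ 1/2 = 1/2
(((φ ∧ (φ ∧ φ)) → ψ) → (ψ ∨ ¬φ)) ∨ ((φ ∨ (ψ → ψ)) ∧ (¬φ ∧ ((ψ ∧ ψ) ∧ (ψ → ψ)))) = 1/2 ∨ 1/2 = 1/2
No assignment yields a value below 1/2, so this is the minimum.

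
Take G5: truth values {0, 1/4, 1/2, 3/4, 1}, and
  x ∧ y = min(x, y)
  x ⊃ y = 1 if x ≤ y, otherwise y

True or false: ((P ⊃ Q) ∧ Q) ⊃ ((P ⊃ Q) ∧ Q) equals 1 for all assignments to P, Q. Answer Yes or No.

At P = 1/2, Q = 3/4, for instance:
P ⊃ Q = 1/2 ⊃ 3/4 = 1
(P ⊃ Q) ∧ Q = 1 ∧ 3/4 = 3/4
((P ⊃ Q) ∧ Q) ⊃ ((P ⊃ Q) ∧ Q) = 3/4 ⊃ 3/4 = 1
and checking the remaining 24 assignments likewise gives ≥ 1 in every case.

Yes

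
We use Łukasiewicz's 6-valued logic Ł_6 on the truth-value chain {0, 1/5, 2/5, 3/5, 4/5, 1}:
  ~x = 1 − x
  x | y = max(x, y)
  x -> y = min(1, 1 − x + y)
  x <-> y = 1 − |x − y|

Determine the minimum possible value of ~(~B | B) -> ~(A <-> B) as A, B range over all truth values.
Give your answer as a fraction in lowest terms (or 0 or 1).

Take A = 2/5, B = 2/5:
~B = ~2/5 = 3/5
~B | B = 3/5 | 2/5 = 3/5
~(~B | B) = ~3/5 = 2/5
A <-> B = 2/5 <-> 2/5 = 1
~(A <-> B) = ~1 = 0
~(~B | B) -> ~(A <-> B) = 2/5 -> 0 = 3/5
No assignment yields a value below 3/5, so this is the minimum.

3/5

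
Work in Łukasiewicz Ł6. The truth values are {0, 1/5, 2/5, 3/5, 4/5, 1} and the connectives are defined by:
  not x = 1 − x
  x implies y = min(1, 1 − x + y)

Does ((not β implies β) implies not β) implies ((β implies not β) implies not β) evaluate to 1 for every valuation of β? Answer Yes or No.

No

Counterexample: take β = 1/5.
not β = not 1/5 = 4/5
not β implies β = 4/5 implies 1/5 = 2/5
not β = not 1/5 = 4/5
(not β implies β) implies not β = 2/5 implies 4/5 = 1
not β = not 1/5 = 4/5
β implies not β = 1/5 implies 4/5 = 1
not β = not 1/5 = 4/5
(β implies not β) implies not β = 1 implies 4/5 = 4/5
((not β implies β) implies not β) implies ((β implies not β) implies not β) = 1 implies 4/5 = 4/5
This gives 4/5 ≠ 1.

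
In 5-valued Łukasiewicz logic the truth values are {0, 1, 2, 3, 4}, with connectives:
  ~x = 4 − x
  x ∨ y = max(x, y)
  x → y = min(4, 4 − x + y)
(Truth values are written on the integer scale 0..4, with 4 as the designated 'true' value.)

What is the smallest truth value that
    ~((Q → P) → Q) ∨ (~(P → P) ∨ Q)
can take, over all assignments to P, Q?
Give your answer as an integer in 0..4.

2

Take P = 0, Q = 1:
Q → P = 1 → 0 = 3
(Q → P) → Q = 3 → 1 = 2
~((Q → P) → Q) = ~2 = 2
P → P = 0 → 0 = 4
~(P → P) = ~4 = 0
~(P → P) ∨ Q = 0 ∨ 1 = 1
~((Q → P) → Q) ∨ (~(P → P) ∨ Q) = 2 ∨ 1 = 2
No assignment yields a value below 2, so this is the minimum.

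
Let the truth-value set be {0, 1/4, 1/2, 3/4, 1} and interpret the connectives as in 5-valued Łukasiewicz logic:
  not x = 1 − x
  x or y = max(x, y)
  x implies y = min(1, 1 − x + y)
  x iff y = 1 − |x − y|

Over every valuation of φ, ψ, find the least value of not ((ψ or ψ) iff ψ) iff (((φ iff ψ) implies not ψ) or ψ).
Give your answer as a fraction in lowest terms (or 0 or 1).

Take φ = 0, ψ = 0:
ψ or ψ = 0 or 0 = 0
(ψ or ψ) iff ψ = 0 iff 0 = 1
not ((ψ or ψ) iff ψ) = not 1 = 0
φ iff ψ = 0 iff 0 = 1
not ψ = not 0 = 1
(φ iff ψ) implies not ψ = 1 implies 1 = 1
((φ iff ψ) implies not ψ) or ψ = 1 or 0 = 1
not ((ψ or ψ) iff ψ) iff (((φ iff ψ) implies not ψ) or ψ) = 0 iff 1 = 0
No assignment yields a value below 0, so this is the minimum.

0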